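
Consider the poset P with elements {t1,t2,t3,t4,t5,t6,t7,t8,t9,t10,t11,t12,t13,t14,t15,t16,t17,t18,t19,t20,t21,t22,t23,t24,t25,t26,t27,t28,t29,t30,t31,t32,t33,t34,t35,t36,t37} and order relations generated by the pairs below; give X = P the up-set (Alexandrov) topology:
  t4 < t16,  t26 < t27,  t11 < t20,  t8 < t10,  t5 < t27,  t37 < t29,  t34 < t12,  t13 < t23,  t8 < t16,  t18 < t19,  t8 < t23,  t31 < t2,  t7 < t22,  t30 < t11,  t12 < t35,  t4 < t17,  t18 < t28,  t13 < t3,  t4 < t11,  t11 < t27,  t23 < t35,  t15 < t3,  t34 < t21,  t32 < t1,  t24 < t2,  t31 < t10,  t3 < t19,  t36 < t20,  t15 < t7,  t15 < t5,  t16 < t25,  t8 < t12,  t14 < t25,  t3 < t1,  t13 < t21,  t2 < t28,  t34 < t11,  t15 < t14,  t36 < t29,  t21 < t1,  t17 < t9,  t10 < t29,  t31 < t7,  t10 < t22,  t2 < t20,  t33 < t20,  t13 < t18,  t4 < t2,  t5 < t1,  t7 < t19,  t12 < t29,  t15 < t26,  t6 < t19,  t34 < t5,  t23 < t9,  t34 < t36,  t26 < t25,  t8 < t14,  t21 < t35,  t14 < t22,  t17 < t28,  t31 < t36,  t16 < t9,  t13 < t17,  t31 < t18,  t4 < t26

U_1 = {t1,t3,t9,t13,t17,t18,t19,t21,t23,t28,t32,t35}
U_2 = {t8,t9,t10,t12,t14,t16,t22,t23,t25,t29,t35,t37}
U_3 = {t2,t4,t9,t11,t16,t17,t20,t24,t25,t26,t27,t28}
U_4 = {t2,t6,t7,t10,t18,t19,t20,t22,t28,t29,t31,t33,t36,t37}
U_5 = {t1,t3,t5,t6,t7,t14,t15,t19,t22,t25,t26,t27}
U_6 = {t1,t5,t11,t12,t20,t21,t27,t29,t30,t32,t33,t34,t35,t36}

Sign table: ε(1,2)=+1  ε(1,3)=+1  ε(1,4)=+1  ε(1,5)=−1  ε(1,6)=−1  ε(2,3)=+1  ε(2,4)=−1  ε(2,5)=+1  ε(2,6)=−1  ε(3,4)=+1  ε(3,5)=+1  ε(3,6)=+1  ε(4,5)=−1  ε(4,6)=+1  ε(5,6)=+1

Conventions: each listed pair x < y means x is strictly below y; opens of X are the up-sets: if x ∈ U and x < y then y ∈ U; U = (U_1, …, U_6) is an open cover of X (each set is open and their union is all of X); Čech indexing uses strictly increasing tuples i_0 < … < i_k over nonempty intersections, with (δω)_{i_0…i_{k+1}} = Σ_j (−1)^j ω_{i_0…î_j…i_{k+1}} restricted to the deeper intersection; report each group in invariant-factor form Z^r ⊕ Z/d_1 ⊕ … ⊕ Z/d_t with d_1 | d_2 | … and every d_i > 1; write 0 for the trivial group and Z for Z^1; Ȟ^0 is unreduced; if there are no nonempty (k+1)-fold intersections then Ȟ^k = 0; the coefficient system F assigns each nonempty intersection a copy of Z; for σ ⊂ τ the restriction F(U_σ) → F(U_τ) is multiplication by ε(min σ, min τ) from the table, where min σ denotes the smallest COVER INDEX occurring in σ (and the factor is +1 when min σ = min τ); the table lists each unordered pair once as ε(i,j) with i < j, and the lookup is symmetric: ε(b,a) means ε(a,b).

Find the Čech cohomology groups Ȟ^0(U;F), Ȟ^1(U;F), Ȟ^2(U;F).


intersection data:
  U12={t9,t23,t35} U13={t9,t17,t28} U14={t18,t19,t28} U15={t1,t3,t19} U16={t1,t21,t32,t35} U23={t9,t16,t25} U24={t10,t22,t29,t37} U25={t14,t22,t25} U26={t12,t29,t35} U34={t2,t20,t28} U35={t25,t26,t27} U36={t11,t20,t27} U45={t6,t7,t19,t22} U46={t20,t29,t33,t36} U56={t1,t5,t27}
  U123={t9} U126={t35} U134={t28} U145={t19} U156={t1} U235={t25} U245={t22} U246={t29} U346={t20} U356={t27}
C dims 6,15,10; δ0: rk 6, SNF 1^5·2; δ1: rk 9, SNF 1^9
Ȟ^0 = (6 − 6) − 0 = 0, so Ȟ^0 ≅ 0
Ȟ^1 = (15 − 9) − 6 = 0 plus torsion [2], so Ȟ^1 ≅ Z/2
Ȟ^2 = (10 − 0) − 9 = 1, so Ȟ^2 ≅ Z

Ȟ^0(U;F) ≅ 0,  Ȟ^1(U;F) ≅ Z/2,  Ȟ^2(U;F) ≅ Z


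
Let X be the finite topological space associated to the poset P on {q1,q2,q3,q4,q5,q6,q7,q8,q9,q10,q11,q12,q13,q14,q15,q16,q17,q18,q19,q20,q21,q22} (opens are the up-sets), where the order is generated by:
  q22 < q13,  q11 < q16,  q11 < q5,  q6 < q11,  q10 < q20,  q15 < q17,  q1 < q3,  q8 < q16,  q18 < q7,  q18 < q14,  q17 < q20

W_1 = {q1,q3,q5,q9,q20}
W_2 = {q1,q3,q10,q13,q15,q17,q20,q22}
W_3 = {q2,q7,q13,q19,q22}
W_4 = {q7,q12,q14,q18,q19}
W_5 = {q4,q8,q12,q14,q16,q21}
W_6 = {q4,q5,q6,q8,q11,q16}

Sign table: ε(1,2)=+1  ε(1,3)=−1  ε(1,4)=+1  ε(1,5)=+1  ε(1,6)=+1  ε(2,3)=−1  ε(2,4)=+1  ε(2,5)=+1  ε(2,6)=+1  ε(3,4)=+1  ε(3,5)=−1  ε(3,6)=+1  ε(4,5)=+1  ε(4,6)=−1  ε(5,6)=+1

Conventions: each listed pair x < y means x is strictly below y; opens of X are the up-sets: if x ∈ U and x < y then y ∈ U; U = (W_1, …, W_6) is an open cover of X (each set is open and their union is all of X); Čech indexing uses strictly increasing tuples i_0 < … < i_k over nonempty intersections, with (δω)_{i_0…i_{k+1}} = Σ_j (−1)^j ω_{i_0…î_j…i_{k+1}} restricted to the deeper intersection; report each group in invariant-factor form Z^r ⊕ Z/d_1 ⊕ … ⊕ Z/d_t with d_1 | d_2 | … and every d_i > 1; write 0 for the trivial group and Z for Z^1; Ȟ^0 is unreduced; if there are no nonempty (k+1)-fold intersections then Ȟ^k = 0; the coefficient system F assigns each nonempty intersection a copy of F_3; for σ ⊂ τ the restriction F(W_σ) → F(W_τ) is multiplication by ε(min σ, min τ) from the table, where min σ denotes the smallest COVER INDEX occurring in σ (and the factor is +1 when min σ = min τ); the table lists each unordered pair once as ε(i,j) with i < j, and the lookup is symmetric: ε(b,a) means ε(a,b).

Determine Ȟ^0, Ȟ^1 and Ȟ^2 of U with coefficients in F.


Ȟ^0 ≅ 0, Ȟ^1 ≅ 0 and Ȟ^2 ≅ 0

cover nerve:
  W12={q1,q3,q20} W16={q5} W23={q13,q22} W34={q7,q19} W45={q12,q14} W56={q4,q8,q16}
C dims 6,6; δ0: rk_F3 6
Ȟ^0: (6−6)−0=0 ⇒ 0
Ȟ^1: (6−0)−6=0 ⇒ 0
Ȟ^2: (0−0)−0=0 ⇒ 0


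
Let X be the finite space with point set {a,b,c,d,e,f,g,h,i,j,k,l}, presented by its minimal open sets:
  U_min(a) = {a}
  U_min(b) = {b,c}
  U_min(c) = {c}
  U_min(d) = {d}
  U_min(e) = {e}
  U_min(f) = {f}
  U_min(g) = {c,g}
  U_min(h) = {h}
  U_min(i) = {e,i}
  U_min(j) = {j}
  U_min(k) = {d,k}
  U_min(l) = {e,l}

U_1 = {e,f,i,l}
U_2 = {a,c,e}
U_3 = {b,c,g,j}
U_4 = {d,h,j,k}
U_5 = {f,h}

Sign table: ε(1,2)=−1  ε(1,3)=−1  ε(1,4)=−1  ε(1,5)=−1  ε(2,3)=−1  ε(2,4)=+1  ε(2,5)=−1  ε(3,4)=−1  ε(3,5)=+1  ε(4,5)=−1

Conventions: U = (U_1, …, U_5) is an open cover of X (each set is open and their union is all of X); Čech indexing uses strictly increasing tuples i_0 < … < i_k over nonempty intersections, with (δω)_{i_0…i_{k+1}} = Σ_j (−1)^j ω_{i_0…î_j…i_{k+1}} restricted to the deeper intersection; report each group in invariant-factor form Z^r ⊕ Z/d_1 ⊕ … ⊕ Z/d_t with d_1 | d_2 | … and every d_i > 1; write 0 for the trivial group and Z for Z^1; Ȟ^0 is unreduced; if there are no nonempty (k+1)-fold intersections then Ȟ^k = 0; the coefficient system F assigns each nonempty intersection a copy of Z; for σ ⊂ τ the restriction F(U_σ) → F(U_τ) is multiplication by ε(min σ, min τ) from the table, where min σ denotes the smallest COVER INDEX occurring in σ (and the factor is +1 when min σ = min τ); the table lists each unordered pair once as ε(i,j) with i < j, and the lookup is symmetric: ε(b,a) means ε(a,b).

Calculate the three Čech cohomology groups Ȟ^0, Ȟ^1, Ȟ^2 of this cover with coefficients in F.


nonempty overlaps:
  U12={e} U15={f} U23={c} U34={j} U45={h}
C dims 5,5; δ0: rk 5, SNF 1^4·2
degree 0: 5−5−0 = 0 → Ȟ^0 ≅ 0
degree 1: 5−0−5 = 0 plus torsion [2] → Ȟ^1 ≅ Z/2
degree 2: 0−0−0 = 0 → Ȟ^2 ≅ 0

Ȟ^0(U;F) ≅ 0,  Ȟ^1(U;F) ≅ Z/2,  Ȟ^2(U;F) ≅ 0


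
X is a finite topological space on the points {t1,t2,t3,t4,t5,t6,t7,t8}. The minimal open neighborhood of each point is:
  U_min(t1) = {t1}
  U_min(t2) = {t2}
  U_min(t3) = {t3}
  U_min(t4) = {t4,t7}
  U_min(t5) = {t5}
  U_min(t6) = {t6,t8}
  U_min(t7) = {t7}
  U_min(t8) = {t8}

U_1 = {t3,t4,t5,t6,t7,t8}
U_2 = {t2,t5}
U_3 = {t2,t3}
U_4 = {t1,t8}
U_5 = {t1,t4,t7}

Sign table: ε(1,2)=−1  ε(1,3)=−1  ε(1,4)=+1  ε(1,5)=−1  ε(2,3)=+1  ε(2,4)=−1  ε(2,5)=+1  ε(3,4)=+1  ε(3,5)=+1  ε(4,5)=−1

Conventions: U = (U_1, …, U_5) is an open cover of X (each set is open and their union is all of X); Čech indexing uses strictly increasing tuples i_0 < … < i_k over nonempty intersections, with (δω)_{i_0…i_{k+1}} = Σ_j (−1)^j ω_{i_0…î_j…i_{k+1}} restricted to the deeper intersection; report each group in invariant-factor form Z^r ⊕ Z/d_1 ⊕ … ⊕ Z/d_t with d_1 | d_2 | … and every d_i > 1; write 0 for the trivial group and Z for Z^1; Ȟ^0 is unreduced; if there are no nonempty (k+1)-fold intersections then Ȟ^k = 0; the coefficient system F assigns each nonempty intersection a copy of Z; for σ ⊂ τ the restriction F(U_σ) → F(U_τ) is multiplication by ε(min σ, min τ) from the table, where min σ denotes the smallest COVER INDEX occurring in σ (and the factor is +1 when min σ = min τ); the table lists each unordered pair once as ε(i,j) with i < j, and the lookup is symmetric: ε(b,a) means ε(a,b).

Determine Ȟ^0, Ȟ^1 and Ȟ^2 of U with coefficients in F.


nonempty intersections:
  U12={t5} U13={t3} U14={t8} U15={t4,t7} U23={t2} U45={t1}
C dims 5,6; δ0: rk 4, SNF 1^4
Ȟ^0: (5−4)−0=1 ⇒ Z
Ȟ^1: (6−0)−4=2 ⇒ Z^2
Ȟ^2: (0−0)−0=0 ⇒ 0

Ȟ^0(U;F) ≅ Z,  Ȟ^1(U;F) ≅ Z^2,  Ȟ^2(U;F) ≅ 0


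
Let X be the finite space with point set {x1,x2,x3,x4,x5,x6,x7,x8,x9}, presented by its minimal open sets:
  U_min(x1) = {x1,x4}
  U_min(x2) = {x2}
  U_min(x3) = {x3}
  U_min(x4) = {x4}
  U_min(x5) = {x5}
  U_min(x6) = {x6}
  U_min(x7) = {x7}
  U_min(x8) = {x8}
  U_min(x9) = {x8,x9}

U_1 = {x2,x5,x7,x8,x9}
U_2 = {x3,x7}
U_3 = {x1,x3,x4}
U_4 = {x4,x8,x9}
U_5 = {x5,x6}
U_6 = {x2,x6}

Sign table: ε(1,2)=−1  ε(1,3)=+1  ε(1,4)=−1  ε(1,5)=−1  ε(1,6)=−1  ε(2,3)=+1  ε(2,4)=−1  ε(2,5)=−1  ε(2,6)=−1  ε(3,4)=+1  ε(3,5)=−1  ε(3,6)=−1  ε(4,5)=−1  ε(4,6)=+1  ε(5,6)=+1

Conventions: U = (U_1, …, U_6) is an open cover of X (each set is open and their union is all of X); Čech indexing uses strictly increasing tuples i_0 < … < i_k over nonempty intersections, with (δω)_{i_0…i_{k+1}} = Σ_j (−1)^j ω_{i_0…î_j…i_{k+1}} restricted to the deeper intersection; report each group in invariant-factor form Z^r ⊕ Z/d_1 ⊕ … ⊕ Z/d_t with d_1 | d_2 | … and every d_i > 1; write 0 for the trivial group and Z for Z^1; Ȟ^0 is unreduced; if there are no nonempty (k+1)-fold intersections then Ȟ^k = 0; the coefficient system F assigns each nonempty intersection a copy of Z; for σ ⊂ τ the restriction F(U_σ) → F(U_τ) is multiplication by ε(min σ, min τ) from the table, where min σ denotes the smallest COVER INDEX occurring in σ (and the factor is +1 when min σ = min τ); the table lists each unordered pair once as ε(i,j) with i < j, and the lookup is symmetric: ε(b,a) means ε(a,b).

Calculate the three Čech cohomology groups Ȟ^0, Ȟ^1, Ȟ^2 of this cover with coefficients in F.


Ȟ^0 = Z, Ȟ^1 = Z^2 and Ȟ^2 = 0

nerve simplices:
  U12={x7} U14={x8,x9} U15={x5} U16={x2} U23={x3} U34={x4} U56={x6}
C dims 6,7; δ0: rk 5, SNF 1^5
degree 0: 6−5−0 = 1 → Ȟ^0 ≅ Z
degree 1: 7−0−5 = 2 → Ȟ^1 ≅ Z^2
degree 2: 0−0−0 = 0 → Ȟ^2 ≅ 0


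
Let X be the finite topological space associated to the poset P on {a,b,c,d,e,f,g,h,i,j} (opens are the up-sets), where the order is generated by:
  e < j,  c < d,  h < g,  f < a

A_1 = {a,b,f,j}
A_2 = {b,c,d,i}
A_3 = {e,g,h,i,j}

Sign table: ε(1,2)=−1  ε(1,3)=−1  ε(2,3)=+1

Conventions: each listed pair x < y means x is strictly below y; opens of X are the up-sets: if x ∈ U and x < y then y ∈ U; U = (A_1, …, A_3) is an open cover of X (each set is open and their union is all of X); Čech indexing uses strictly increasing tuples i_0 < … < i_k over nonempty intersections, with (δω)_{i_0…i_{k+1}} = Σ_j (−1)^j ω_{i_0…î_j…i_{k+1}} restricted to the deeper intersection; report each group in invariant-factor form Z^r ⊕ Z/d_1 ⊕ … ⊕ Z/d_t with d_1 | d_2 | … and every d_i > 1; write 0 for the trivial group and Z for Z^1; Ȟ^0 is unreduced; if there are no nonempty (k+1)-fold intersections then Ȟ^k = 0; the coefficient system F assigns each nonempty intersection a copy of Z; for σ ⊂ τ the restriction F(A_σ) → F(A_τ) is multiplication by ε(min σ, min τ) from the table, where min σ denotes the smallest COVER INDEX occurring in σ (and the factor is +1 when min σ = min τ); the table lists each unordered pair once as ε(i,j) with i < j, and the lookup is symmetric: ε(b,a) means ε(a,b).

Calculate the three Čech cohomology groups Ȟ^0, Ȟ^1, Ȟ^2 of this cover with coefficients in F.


Ȟ^0 ≅ Z, Ȟ^1 ≅ Z, Ȟ^2 ≅ 0

cover nerve:
  A12={b} A13={j} A23={i}
C dims 3,3; δ0: rk 2, SNF 1^2
Ȟ^0: (3−2)−0=1 ⇒ Z
Ȟ^1: (3−0)−2=1 ⇒ Z
Ȟ^2: (0−0)−0=0 ⇒ 0


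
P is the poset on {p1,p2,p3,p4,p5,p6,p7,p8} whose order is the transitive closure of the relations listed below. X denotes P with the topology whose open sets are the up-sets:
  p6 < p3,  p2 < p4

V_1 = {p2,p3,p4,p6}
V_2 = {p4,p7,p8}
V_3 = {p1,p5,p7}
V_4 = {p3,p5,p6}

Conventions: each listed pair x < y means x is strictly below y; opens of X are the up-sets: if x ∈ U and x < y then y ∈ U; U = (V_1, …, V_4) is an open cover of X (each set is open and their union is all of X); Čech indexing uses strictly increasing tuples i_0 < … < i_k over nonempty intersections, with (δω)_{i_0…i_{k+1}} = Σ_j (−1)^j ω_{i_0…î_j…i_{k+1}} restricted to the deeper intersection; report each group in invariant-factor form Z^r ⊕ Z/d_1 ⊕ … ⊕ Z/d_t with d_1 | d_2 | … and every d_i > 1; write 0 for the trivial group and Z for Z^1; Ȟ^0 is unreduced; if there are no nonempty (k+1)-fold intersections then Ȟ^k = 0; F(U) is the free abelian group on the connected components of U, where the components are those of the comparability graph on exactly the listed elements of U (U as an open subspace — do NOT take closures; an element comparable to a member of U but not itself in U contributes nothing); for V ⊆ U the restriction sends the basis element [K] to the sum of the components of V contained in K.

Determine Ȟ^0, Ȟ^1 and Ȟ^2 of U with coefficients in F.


Ȟ^0(U;F) ≅ Z^6,  Ȟ^1(U;F) ≅ 0,  Ȟ^2(U;F) ≅ 0

nerve of the cover:
  V12={p4} V14={p3,p6} V23={p7} V34={p5}
components per intersection:
  V1: {p2,p4} {p3,p6}
  V2: {p4} {p7} {p8}
  V3: {p1} {p5} {p7}
  V4: {p3,p6} {p5}
  V12: {p4}
  V14: {p3,p6}
  V23: {p7}
  V34: {p5}
C dims 10,4; δ0: rk 4, SNF 1^4
Ȟ^0 = (10 − 4) − 0 = 6, so Ȟ^0 ≅ Z^6
Ȟ^1 = (4 − 0) − 4 = 0, so Ȟ^1 ≅ 0
Ȟ^2 = (0 − 0) − 0 = 0, so Ȟ^2 ≅ 0


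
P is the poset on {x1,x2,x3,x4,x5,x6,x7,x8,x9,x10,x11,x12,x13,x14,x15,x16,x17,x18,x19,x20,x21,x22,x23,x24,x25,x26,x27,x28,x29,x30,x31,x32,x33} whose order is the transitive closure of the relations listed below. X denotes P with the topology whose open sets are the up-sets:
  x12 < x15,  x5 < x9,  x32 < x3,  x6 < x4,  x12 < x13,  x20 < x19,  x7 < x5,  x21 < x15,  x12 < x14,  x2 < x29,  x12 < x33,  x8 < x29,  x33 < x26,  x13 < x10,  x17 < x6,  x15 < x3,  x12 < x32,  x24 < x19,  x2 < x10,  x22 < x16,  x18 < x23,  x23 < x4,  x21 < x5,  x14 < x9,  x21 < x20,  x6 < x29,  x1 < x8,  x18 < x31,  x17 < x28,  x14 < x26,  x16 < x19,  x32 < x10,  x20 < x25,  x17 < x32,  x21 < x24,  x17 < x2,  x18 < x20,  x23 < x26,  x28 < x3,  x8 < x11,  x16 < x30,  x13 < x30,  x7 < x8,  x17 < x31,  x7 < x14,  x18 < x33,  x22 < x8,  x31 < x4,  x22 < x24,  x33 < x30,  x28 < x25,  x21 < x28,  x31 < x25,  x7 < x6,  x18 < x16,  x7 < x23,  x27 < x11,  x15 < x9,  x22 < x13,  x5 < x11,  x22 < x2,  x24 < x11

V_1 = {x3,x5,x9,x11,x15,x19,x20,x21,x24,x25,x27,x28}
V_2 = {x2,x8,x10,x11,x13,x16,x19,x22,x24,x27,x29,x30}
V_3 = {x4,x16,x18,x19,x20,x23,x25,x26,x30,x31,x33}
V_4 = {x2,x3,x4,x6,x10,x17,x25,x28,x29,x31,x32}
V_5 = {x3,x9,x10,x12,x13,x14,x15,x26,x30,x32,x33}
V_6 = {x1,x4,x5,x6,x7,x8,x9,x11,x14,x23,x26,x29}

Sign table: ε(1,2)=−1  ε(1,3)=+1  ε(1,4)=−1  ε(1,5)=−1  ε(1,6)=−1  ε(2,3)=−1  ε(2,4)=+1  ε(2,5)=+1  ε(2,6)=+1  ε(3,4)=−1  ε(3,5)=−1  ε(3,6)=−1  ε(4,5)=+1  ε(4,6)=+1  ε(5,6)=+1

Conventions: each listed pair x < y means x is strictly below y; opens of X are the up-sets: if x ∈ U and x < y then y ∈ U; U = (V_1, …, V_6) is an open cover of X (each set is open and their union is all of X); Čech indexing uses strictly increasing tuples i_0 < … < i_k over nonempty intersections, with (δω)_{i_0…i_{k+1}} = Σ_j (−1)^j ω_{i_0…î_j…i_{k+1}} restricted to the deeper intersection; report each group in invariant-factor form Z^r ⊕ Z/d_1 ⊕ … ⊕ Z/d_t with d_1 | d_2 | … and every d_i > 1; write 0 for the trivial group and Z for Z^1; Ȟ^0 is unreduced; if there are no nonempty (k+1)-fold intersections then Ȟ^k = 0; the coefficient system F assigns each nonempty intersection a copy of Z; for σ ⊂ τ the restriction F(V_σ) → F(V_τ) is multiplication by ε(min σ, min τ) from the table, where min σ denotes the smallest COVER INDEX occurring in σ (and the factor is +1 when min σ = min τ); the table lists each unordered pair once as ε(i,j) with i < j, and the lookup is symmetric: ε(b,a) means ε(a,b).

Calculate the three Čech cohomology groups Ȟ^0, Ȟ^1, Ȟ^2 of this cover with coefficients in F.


nerve simplices:
  V12={x11,x19,x24,x27} V13={x19,x20,x25} V14={x3,x25,x28} V15={x3,x9,x15} V16={x5,x9,x11} V23={x16,x19,x30} V24={x2,x10,x29} V25={x10,x13,x30} V26={x8,x11,x29} V34={x4,x25,x31} V35={x26,x30,x33} V36={x4,x23,x26} V45={x3,x10,x32} V46={x4,x6,x29} V56={x9,x14,x26}
  V123={x19} V126={x11} V134={x25} V145={x3} V156={x9} V235={x30} V245={x10} V246={x29} V346={x4} V356={x26}
C dims 6,15,10; δ0: rk 5, SNF 1^5; δ1: rk 10, SNF 1^9·2
degree 0: 6−5−0 = 1 → Ȟ^0 ≅ Z
degree 1: 15−10−5 = 0 → Ȟ^1 ≅ 0
degree 2: 10−0−10 = 0 plus torsion [2] → Ȟ^2 ≅ Z/2

Ȟ^0 ≅ Z, Ȟ^1 ≅ 0, Ȟ^2 ≅ Z/2


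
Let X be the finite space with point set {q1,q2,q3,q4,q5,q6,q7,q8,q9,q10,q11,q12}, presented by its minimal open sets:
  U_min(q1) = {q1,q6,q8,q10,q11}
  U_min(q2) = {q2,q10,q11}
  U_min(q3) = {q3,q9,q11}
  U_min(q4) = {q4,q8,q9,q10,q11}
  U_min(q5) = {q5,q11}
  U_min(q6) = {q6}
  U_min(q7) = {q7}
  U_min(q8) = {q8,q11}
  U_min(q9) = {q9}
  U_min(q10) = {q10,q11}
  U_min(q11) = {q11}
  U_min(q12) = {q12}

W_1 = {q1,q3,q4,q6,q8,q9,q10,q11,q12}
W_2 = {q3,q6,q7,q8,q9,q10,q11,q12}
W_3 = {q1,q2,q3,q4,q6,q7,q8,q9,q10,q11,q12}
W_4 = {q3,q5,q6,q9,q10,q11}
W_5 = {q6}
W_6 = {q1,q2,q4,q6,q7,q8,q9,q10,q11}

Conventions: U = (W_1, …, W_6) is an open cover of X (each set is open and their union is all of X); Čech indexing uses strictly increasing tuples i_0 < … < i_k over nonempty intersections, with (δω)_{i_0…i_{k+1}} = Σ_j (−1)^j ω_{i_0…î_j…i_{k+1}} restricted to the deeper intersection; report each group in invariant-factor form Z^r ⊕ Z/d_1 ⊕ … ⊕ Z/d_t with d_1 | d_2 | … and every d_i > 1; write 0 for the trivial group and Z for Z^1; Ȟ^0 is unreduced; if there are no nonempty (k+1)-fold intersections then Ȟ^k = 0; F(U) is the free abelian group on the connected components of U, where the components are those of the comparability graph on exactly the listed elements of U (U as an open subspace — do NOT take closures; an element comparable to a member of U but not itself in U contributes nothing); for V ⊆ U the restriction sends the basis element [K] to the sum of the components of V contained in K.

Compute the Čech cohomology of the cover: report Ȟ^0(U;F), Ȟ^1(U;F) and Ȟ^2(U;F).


Ȟ^0 = Z^3, Ȟ^1 = 0 and Ȟ^2 = 0

nerve simplices:
  W12={q3,q6,q8,q9,q10,q11,q12} W13={q1,q3,q4,q6,q8,q9,q10,q11,q12} W14={q3,q6,q9,q10,q11} W15={q6} W16={q1,q4,q6,q8,q9,q10,q11} W23={q3,q6,q7,q8,q9,q10,q11,q12} W24={q3,q6,q9,q10,q11} W25={q6} W26={q6,q7,q8,q9,q10,q11} W34={q3,q6,q9,q10,q11} W35={q6} W36={q1,q2,q4,q6,q7,q8,q9,q10,q11} W45={q6} W46={q6,q9,q10,q11} W56={q6}
  W123={q3,q6,q8,q9,q10,q11,q12} W124={q3,q6,q9,q10,q11} W125={q6} W126={q6,q8,q9,q10,q11} W134={q3,q6,q9,q10,q11} W135={q6} W136={q1,q4,q6,q8,q9,q10,q11} W145={q6} W146={q6,q9,q10,q11} W156={q6} W234={q3,q6,q9,q10,q11} W235={q6} W236={q6,q7,q8,q9,q10,q11} W245={q6} W246={q6,q9,q10,q11} W256={q6} W345={q6} W346={q6,q9,q10,q11} W356={q6} W456={q6}
  W1234={q3,q6,q9,q10,q11} W1235={q6} W1236={q6,q8,q9,q10,q11} W1245={q6} W1246={q6,q9,q10,q11} W1256={q6} W1345={q6} W1346={q6,q9,q10,q11} W1356={q6} W1456={q6} W2345={q6} W2346={q6,q9,q10,q11} W2356={q6} W2456={q6} W3456={q6}
  W12345={q6} W12346={q6,q9,q10,q11} W12356={q6} W12456={q6} W13456={q6} W23456={q6}
  W123456={q6}
components per intersection:
  W1: {q1,q3,q4,q6,q8,q9,q10,q11} {q12}
  W2: {q3,q8,q9,q10,q11} {q6} {q7} {q12}
  W3: {q1,q2,q3,q4,q6,q8,q9,q10,q11} {q7} {q12}
  W4: {q3,q5,q9,q10,q11} {q6}
  W5: {q6}
  W6: {q1,q2,q4,q6,q8,q9,q10,q11} {q7}
  W12: {q3,q8,q9,q10,q11} {q6} {q12}
  W13: {q1,q3,q4,q6,q8,q9,q10,q11} {q12}
  W14: {q3,q9,q10,q11} {q6}
  W15: {q6}
  W16: {q1,q4,q6,q8,q9,q10,q11}
  W23: {q3,q8,q9,q10,q11} {q6} {q7} {q12}
  W24: {q3,q9,q10,q11} {q6}
  W25: {q6}
  W26: {q6} {q7} {q8,q10,q11} {q9}
  W34: {q3,q9,q10,q11} {q6}
  W35: {q6}
  W36: {q1,q2,q4,q6,q8,q9,q10,q11} {q7}
  W45: {q6}
  W46: {q6} {q9} {q10,q11}
  W56: {q6}
  W123: {q3,q8,q9,q10,q11} {q6} {q12}
  W124: {q3,q9,q10,q11} {q6}
  W125: {q6}
  W126: {q6} {q8,q10,q11} {q9}
  W134: {q3,q9,q10,q11} {q6}
  W135: {q6}
  W136: {q1,q4,q6,q8,q9,q10,q11}
  W145: {q6}
  W146: {q6} {q9} {q10,q11}
  W156: {q6}
  W234: {q3,q9,q10,q11} {q6}
  W235: {q6}
  W236: {q6} {q7} {q8,q10,q11} {q9}
  W245: {q6}
  W246: {q6} {q9} {q10,q11}
  W256: {q6}
  W345: {q6}
  W346: {q6} {q9} {q10,q11}
  W356: {q6}
  W456: {q6}
  W1234: {q3,q9,q10,q11} {q6}
  W1235: {q6}
  W1236: {q6} {q8,q10,q11} {q9}
  W1245: {q6}
  W1246: {q6} {q9} {q10,q11}
  W1256: {q6}
  W1345: {q6}
  W1346: {q6} {q9} {q10,q11}
  W1356: {q6}
  W1456: {q6}
  W2345: {q6}
  W2346: {q6} {q9} {q10,q11}
  W2356: {q6}
  W2456: {q6}
  W3456: {q6}
  W12345: {q6}
  W12346: {q6} {q9} {q10,q11}
  W12356: {q6}
  W12456: {q6}
  W13456: {q6}
  W23456: {q6}
  W123456: {q6}
C dims 14,30,36,24; δ0: rk 11, SNF 1^11; δ1: rk 19, SNF 1^19; δ2: rk 17, SNF 1^17
degree 0: 14−11−0 = 3 → Ȟ^0 ≅ Z^3
degree 1: 30−19−11 = 0 → Ȟ^1 ≅ 0
degree 2: 36−17−19 = 0 → Ȟ^2 ≅ 0


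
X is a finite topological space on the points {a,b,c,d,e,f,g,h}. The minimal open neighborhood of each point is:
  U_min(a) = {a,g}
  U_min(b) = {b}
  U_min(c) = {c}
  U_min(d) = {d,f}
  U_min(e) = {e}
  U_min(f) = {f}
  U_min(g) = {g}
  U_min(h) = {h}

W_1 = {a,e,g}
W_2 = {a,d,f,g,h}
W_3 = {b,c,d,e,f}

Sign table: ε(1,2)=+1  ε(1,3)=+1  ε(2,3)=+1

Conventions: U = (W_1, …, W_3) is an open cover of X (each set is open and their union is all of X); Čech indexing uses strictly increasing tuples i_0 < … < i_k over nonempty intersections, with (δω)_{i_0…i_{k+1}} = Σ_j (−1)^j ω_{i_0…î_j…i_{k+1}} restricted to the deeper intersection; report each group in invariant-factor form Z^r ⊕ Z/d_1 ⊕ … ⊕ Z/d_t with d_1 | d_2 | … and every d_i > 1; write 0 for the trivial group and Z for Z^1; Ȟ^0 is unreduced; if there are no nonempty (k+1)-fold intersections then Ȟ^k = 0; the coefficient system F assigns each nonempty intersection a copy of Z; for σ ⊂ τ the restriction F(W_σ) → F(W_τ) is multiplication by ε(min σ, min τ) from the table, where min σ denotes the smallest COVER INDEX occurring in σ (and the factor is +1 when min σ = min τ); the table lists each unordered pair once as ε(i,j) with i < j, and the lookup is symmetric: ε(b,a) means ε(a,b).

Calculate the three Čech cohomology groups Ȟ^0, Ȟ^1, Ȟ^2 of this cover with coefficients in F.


nonempty intersections:
  W12={a,g} W13={e} W23={d,f}
C dims 3,3; δ0: rk 2, SNF 1^2
Ȟ^0: (3−2)−0=1 ⇒ Z
Ȟ^1: (3−0)−2=1 ⇒ Z
Ȟ^2: (0−0)−0=0 ⇒ 0

Ȟ^0(U;F) ≅ Z, Ȟ^1(U;F) ≅ Z, Ȟ^2(U;F) ≅ 0


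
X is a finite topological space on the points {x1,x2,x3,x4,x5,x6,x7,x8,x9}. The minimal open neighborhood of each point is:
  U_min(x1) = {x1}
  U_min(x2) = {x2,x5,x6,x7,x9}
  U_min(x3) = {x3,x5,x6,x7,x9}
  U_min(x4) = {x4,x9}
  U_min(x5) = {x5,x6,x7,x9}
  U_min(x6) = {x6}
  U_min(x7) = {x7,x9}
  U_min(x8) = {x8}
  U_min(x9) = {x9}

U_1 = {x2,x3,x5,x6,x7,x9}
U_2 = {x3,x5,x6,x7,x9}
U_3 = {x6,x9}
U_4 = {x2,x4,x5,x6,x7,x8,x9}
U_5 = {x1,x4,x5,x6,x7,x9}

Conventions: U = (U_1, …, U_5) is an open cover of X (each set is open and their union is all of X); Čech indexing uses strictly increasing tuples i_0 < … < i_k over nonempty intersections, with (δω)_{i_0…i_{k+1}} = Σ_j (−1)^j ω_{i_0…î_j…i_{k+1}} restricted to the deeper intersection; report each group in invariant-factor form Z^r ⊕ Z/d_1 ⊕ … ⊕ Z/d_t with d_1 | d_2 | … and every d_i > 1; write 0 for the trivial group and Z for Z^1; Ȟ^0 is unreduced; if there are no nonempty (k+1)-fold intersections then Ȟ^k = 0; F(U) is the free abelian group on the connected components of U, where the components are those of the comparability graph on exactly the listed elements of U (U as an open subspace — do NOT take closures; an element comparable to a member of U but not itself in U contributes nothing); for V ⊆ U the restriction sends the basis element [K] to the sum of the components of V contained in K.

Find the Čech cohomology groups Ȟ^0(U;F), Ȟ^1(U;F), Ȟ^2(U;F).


intersection data:
  U12={x3,x5,x6,x7,x9} U13={x6,x9} U14={x2,x5,x6,x7,x9} U15={x5,x6,x7,x9} U23={x6,x9} U24={x5,x6,x7,x9} U25={x5,x6,x7,x9} U34={x6,x9} U35={x6,x9} U45={x4,x5,x6,x7,x9}
  U123={x6,x9} U124={x5,x6,x7,x9} U125={x5,x6,x7,x9} U134={x6,x9} U135={x6,x9} U145={x5,x6,x7,x9} U234={x6,x9} U235={x6,x9} U245={x5,x6,x7,x9} U345={x6,x9}
  U1234={x6,x9} U1235={x6,x9} U1245={x5,x6,x7,x9} U1345={x6,x9} U2345={x6,x9}
  U12345={x6,x9}
components per intersection:
  U1: {x2,x3,x5,x6,x7,x9}
  U2: {x3,x5,x6,x7,x9}
  U3: {x6} {x9}
  U4: {x2,x4,x5,x6,x7,x9} {x8}
  U5: {x1} {x4,x5,x6,x7,x9}
  U12: {x3,x5,x6,x7,x9}
  U13: {x6} {x9}
  U14: {x2,x5,x6,x7,x9}
  U15: {x5,x6,x7,x9}
  U23: {x6} {x9}
  U24: {x5,x6,x7,x9}
  U25: {x5,x6,x7,x9}
  U34: {x6} {x9}
  U35: {x6} {x9}
  U45: {x4,x5,x6,x7,x9}
  U123: {x6} {x9}
  U124: {x5,x6,x7,x9}
  U125: {x5,x6,x7,x9}
  U134: {x6} {x9}
  U135: {x6} {x9}
  U145: {x5,x6,x7,x9}
  U234: {x6} {x9}
  U235: {x6} {x9}
  U245: {x5,x6,x7,x9}
  U345: {x6} {x9}
  U1234: {x6} {x9}
  U1235: {x6} {x9}
  U1245: {x5,x6,x7,x9}
  U1345: {x6} {x9}
  U2345: {x6} {x9}
  U12345: {x6} {x9}
C dims 8,14,16,9; δ0: rk 5, SNF 1^5; δ1: rk 9, SNF 1^9; δ2: rk 7, SNF 1^7
Ȟ^0 = (8 − 5) − 0 = 3, so Ȟ^0 ≅ Z^3
Ȟ^1 = (14 − 9) − 5 = 0, so Ȟ^1 ≅ 0
Ȟ^2 = (16 − 7) − 9 = 0, so Ȟ^2 ≅ 0

Ȟ^0 = Z^3; Ȟ^1 = 0; Ȟ^2 = 0


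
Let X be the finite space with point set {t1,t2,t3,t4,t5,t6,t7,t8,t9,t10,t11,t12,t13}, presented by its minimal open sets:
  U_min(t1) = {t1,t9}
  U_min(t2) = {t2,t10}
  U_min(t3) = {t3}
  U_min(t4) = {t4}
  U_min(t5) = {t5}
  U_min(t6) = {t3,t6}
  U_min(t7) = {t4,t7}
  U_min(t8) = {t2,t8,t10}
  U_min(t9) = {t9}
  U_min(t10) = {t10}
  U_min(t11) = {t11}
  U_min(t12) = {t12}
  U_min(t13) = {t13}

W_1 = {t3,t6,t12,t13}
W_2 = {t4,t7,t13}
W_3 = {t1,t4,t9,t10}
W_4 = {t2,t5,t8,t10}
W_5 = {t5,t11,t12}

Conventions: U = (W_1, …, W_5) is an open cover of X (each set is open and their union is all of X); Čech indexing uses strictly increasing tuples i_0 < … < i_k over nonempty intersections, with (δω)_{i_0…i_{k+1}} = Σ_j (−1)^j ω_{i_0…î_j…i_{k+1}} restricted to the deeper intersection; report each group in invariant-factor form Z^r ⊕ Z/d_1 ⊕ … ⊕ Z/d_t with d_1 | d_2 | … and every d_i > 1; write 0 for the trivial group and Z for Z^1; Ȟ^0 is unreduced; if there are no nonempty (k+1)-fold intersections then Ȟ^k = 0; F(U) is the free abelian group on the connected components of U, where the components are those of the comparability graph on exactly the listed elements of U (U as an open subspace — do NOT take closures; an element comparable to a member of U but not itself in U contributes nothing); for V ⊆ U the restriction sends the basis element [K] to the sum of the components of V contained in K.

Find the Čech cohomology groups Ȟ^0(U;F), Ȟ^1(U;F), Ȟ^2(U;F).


Ȟ^0 ≅ Z^8, Ȟ^1 ≅ 0, Ȟ^2 ≅ 0

cover nerve:
  W12={t13} W15={t12} W23={t4} W34={t10} W45={t5}
components per intersection:
  W1: {t3,t6} {t12} {t13}
  W2: {t4,t7} {t13}
  W3: {t1,t9} {t4} {t10}
  W4: {t2,t8,t10} {t5}
  W5: {t5} {t11} {t12}
  W12: {t13}
  W15: {t12}
  W23: {t4}
  W34: {t10}
  W45: {t5}
C dims 13,5; δ0: rk 5, SNF 1^5
Ȟ^0: (13−5)−0=8 ⇒ Z^8
Ȟ^1: (5−0)−5=0 ⇒ 0
Ȟ^2: (0−0)−0=0 ⇒ 0


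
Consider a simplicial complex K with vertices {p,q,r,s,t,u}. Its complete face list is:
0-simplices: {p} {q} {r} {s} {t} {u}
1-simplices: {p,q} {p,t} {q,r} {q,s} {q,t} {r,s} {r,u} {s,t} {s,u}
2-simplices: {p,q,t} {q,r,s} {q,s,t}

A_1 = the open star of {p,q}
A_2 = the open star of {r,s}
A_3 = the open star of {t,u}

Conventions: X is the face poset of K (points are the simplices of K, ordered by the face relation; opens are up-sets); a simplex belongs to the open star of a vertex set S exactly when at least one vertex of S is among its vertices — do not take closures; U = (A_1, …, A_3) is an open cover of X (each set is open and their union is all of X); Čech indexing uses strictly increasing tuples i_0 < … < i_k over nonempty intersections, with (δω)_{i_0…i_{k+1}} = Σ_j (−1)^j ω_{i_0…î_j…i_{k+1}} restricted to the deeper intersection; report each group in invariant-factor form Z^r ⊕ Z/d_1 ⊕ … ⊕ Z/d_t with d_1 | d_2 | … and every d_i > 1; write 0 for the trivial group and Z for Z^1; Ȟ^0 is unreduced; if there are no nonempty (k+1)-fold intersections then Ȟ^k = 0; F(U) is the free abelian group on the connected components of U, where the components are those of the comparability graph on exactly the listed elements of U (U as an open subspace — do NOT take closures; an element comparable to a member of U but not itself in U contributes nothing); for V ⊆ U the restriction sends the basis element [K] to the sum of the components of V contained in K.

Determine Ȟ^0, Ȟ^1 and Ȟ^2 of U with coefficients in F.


Ȟ^0 = Z, Ȟ^1 = Z and Ȟ^2 = 0

intersection data:
  A1={{p},{q},{p,q},{p,t},{q,r},{q,s},{q,t},{p,q,t},{q,r,s},{q,s,t}} A2={{r},{s},{q,r},{q,s},{r,s},{r,u},{s,t},{s,u},{q,r,s},{q,s,t}} A3={{t},{u},{p,t},{q,t},{r,u},{s,t},{s,u},{p,q,t},{q,s,t}}
  A12={{q,r},{q,s},{q,r,s},{q,s,t}} A13={{p,t},{q,t},{p,q,t},{q,s,t}} A23={{r,u},{s,t},{s,u},{q,s,t}}
  A123={{q,s,t}}
components per intersection:
  A1: {{p},{q},{p,q},{p,t},{q,r},{q,s},{q,t},{p,q,t},{q,r,s},{q,s,t}}
  A2: {{r},{s},{q,r},{q,s},{r,s},{r,u},{s,t},{s,u},{q,r,s},{q,s,t}}
  A3: {{t},{p,t},{q,t},{s,t},{p,q,t},{q,s,t}} {{u},{r,u},{s,u}}
  A12: {{q,r},{q,s},{q,r,s},{q,s,t}}
  A13: {{p,t},{q,t},{p,q,t},{q,s,t}}
  A23: {{r,u}} {{s,t},{q,s,t}} {{s,u}}
  A123: {{q,s,t}}
C dims 4,5,1; δ0: rk 3, SNF 1^3; δ1: rk 1, SNF 1^1
Ȟ^0 = (4 − 3) − 0 = 1, so Ȟ^0 ≅ Z
Ȟ^1 = (5 − 1) − 3 = 1, so Ȟ^1 ≅ Z
Ȟ^2 = (1 − 0) − 1 = 0, so Ȟ^2 ≅ 0


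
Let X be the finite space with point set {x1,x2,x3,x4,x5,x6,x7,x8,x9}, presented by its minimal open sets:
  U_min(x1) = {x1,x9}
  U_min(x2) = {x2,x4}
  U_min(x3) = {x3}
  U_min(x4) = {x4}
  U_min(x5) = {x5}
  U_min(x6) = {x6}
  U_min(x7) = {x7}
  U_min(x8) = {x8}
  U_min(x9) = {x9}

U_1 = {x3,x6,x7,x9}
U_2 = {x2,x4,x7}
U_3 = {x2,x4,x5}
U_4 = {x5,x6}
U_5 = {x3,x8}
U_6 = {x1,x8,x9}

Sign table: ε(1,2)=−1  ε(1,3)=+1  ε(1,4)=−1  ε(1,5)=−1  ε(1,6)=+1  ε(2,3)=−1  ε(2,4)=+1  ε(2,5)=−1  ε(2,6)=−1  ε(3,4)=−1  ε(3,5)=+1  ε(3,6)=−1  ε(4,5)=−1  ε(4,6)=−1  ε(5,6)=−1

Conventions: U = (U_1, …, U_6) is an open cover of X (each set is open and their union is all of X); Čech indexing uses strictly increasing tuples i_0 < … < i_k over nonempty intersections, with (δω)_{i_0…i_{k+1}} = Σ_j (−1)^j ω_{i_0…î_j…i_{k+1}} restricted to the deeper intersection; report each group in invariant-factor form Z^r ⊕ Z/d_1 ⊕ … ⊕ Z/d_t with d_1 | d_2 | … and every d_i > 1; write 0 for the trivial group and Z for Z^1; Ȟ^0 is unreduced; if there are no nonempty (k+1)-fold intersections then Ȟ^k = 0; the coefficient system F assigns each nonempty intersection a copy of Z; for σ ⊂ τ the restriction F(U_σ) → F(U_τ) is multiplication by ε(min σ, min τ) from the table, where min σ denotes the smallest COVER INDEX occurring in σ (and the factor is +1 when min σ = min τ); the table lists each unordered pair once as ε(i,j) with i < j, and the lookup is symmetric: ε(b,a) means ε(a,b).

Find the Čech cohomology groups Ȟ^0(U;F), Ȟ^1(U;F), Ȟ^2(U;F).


nerve simplices:
  U12={x7} U14={x6} U15={x3} U16={x9} U23={x2,x4} U34={x5} U56={x8}
C dims 6,7; δ0: rk 5, SNF 1^5
degree 0: 6−5−0 = 1 → Ȟ^0 ≅ Z
degree 1: 7−0−5 = 2 → Ȟ^1 ≅ Z^2
degree 2: 0−0−0 = 0 → Ȟ^2 ≅ 0

Ȟ^0 = Z; Ȟ^1 = Z^2; Ȟ^2 = 0


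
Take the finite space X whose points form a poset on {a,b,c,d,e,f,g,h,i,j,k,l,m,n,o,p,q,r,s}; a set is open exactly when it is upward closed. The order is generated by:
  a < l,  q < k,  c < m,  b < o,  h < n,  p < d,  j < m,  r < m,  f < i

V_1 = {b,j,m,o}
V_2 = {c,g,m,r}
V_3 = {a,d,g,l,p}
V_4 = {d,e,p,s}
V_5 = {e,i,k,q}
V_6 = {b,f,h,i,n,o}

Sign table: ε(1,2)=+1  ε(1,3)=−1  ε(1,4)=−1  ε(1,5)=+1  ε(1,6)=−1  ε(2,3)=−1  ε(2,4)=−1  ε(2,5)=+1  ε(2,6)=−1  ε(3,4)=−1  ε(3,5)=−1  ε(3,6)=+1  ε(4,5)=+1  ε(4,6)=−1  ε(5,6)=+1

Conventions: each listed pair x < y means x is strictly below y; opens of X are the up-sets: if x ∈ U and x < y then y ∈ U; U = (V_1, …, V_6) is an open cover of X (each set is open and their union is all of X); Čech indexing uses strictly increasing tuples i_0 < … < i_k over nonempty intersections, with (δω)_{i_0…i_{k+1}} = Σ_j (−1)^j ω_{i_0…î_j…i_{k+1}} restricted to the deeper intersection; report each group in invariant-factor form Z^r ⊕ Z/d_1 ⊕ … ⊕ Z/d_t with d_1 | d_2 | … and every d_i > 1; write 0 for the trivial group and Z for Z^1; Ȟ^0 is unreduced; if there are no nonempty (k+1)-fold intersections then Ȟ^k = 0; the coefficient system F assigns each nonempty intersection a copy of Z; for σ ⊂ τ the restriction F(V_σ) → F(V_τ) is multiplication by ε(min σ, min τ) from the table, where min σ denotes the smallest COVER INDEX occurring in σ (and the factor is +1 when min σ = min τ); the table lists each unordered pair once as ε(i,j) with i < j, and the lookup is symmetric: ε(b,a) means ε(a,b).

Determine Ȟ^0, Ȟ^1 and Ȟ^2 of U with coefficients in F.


Ȟ^0 = 0, Ȟ^1 = Z/2 and Ȟ^2 = 0

cover nerve:
  V12={m} V16={b,o} V23={g} V34={d,p} V45={e} V56={i}
C dims 6,6; δ0: rk 6, SNF 1^5·2
Ȟ^0: (6−6)−0=0 ⇒ 0
Ȟ^1: (6−0)−6=0 plus torsion [2] ⇒ Z/2
Ȟ^2: (0−0)−0=0 ⇒ 0


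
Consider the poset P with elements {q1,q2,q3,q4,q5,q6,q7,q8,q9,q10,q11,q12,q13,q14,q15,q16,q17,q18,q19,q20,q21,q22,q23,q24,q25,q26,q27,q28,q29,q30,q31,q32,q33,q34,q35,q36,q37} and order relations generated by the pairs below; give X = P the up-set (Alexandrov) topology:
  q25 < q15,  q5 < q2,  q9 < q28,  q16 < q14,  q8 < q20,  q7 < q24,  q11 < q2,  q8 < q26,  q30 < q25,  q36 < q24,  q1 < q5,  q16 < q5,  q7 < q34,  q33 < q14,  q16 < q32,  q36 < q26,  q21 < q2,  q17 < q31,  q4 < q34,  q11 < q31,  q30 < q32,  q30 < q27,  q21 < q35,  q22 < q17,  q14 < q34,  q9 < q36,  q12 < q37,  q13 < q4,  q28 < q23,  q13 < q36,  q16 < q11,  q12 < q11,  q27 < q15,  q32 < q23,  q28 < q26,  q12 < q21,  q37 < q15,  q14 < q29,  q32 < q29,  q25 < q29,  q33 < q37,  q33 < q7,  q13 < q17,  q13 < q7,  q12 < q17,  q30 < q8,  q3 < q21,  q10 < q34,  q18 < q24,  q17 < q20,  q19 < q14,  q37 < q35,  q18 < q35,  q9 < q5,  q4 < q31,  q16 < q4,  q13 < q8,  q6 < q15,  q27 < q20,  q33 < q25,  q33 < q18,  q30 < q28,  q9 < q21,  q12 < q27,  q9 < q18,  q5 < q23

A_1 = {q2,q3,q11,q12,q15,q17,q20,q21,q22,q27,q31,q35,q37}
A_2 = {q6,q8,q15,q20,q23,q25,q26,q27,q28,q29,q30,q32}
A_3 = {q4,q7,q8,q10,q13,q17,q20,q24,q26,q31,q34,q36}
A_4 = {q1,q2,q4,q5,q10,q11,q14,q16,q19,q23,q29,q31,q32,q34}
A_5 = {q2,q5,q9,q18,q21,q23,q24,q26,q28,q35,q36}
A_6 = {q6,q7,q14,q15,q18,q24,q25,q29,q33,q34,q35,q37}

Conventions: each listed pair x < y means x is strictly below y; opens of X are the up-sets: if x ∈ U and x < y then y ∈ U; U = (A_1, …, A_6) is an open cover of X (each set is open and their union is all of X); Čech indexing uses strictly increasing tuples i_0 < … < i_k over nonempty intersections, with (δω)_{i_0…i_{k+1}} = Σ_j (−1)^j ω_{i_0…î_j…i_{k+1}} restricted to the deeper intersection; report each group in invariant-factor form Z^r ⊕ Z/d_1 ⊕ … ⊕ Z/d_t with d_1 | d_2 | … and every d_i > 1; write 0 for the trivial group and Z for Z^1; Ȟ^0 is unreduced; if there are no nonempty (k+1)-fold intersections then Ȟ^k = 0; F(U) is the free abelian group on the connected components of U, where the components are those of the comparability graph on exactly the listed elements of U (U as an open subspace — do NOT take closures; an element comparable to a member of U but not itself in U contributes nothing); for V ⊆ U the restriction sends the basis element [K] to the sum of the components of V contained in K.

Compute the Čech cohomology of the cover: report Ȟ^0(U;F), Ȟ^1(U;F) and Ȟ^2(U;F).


Ȟ^0(U;F) ≅ Z, Ȟ^1(U;F) ≅ 0 and Ȟ^2(U;F) ≅ Z/2

nerve of the cover:
  A12={q15,q20,q27} A13={q17,q20,q31} A14={q2,q11,q31} A15={q2,q21,q35} A16={q15,q35,q37} A23={q8,q20,q26} A24={q23,q29,q32} A25={q23,q26,q28} A26={q6,q15,q25,q29} A34={q4,q10,q31,q34} A35={q24,q26,q36} A36={q7,q24,q34} A45={q2,q5,q23} A46={q14,q29,q34} A56={q18,q24,q35}
  A123={q20} A126={q15} A134={q31} A145={q2} A156={q35} A235={q26} A245={q23} A246={q29} A346={q34} A356={q24}
components per intersection:
  A1: {q2,q3,q11,q12,q15,q17,q20,q21,q22,q27,q31,q35,q37}
  A2: {q6,q8,q15,q20,q23,q25,q26,q27,q28,q29,q30,q32}
  A3: {q4,q7,q8,q10,q13,q17,q20,q24,q26,q31,q34,q36}
  A4: {q1,q2,q4,q5,q10,q11,q14,q16,q19,q23,q29,q31,q32,q34}
  A5: {q2,q5,q9,q18,q21,q23,q24,q26,q28,q35,q36}
  A6: {q6,q7,q14,q15,q18,q24,q25,q29,q33,q34,q35,q37}
  A12: {q15,q20,q27}
  A13: {q17,q20,q31}
  A14: {q2,q11,q31}
  A15: {q2,q21,q35}
  A16: {q15,q35,q37}
  A23: {q8,q20,q26}
  A24: {q23,q29,q32}
  A25: {q23,q26,q28}
  A26: {q6,q15,q25,q29}
  A34: {q4,q10,q31,q34}
  A35: {q24,q26,q36}
  A36: {q7,q24,q34}
  A45: {q2,q5,q23}
  A46: {q14,q29,q34}
  A56: {q18,q24,q35}
  A123: {q20}
  A126: {q15}
  A134: {q31}
  A145: {q2}
  A156: {q35}
  A235: {q26}
  A245: {q23}
  A246: {q29}
  A346: {q34}
  A356: {q24}
C dims 6,15,10; δ0: rk 5, SNF 1^5; δ1: rk 10, SNF 1^9·2
Ȟ^0 = (6 − 5) − 0 = 1, so Ȟ^0 ≅ Z
Ȟ^1 = (15 − 10) − 5 = 0, so Ȟ^1 ≅ 0
Ȟ^2 = (10 − 0) − 10 = 0 plus torsion [2], so Ȟ^2 ≅ Z/2


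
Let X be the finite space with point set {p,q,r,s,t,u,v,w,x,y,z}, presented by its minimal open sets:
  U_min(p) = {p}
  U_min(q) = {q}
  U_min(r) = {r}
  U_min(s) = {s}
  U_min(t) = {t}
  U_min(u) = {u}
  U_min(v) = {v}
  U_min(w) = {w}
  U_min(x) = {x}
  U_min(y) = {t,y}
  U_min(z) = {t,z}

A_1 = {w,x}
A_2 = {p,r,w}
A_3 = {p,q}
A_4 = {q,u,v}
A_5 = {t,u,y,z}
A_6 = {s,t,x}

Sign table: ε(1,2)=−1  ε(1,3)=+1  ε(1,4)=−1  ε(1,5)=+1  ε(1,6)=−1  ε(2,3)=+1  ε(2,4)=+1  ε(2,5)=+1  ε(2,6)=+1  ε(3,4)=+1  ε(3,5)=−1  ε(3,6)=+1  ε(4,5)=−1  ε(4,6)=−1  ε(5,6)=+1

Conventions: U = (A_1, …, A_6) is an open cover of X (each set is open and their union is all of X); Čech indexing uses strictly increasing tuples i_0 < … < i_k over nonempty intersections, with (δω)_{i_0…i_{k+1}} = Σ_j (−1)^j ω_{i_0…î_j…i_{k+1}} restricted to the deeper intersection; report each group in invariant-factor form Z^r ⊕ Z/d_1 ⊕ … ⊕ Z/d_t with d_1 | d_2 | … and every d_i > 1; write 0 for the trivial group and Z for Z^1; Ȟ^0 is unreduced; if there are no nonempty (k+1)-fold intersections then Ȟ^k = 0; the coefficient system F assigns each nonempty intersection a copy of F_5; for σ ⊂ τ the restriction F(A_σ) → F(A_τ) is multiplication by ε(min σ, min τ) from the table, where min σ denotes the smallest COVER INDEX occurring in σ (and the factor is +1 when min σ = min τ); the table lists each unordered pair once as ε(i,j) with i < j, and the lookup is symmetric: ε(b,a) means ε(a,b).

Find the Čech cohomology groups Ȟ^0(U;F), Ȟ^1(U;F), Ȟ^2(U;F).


intersection data:
  A12={w} A16={x} A23={p} A34={q} A45={u} A56={t}
C dims 6,6; δ0: rk_F5 6
Ȟ^0 = (6 − 6) − 0 = 0, so Ȟ^0 ≅ 0
Ȟ^1 = (6 − 0) − 6 = 0, so Ȟ^1 ≅ 0
Ȟ^2 = (0 − 0) − 0 = 0, so Ȟ^2 ≅ 0

Ȟ^0 ≅ 0, Ȟ^1 ≅ 0 and Ȟ^2 ≅ 0


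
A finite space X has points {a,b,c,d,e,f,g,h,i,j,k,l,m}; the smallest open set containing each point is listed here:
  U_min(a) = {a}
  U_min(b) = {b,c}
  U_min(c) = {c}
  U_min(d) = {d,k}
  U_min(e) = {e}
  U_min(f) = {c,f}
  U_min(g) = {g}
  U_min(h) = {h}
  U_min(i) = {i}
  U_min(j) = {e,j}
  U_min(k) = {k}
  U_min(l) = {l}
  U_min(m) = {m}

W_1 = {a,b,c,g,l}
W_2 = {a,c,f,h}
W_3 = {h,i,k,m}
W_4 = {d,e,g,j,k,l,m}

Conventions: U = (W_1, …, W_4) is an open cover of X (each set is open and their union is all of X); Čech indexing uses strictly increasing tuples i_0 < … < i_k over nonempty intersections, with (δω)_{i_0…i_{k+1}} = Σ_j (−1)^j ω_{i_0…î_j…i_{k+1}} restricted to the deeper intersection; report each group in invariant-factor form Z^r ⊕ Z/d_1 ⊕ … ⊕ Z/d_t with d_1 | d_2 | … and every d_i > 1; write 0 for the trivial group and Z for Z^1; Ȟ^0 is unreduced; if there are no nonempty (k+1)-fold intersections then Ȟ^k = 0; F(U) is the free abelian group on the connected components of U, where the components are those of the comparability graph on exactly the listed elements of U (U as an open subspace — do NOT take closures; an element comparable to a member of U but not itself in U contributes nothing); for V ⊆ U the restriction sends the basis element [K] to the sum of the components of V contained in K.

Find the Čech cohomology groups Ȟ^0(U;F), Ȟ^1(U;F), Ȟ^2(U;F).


nonempty overlaps:
  W12={a,c} W14={g,l} W23={h} W34={k,m}
components per intersection:
  W1: {a} {b,c} {g} {l}
  W2: {a} {c,f} {h}
  W3: {h} {i} {k} {m}
  W4: {d,k} {e,j} {g} {l} {m}
  W12: {a} {c}
  W14: {g} {l}
  W23: {h}
  W34: {k} {m}
C dims 16,7; δ0: rk 7, SNF 1^7
degree 0: 16−7−0 = 9 → Ȟ^0 ≅ Z^9
degree 1: 7−0−7 = 0 → Ȟ^1 ≅ 0
degree 2: 0−0−0 = 0 → Ȟ^2 ≅ 0

Ȟ^0 ≅ Z^9,  Ȟ^1 ≅ 0,  Ȟ^2 ≅ 0
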